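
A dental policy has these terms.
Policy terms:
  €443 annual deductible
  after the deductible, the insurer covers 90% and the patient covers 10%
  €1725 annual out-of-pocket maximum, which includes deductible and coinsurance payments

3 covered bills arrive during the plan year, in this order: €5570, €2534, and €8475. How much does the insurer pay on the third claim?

€7959.10

#1 (€5570): €443 finishes the deductible; €5127 goes to coinsurance; 10% of €5127 = €512.70. Patient pays €955.70; OOP now €955.70. Insurer: €5570 − €955.70 = €4614.30.
#2 (€2534): deductible met; 10% of €2534 = €253.40. Patient owes €253.40 (running OOP €1209.10). Insurer: €2534 − €253.40 = €2280.60.
#3 (€8475): 10% coinsurance on €8475 = €847.50. Adding that to €1209.10 gives €2056.60, past the €1725 cap; patient pays only €1725 − €1209.10 = €515.90. Insurer: €8475 − €515.90 = €7959.10.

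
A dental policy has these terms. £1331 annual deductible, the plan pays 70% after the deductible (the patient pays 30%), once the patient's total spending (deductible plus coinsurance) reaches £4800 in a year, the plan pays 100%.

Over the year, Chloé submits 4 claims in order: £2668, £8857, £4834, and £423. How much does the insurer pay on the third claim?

£4423.20

Claim 1 (£2668): £1331 to deductible, leaving £1337; coinsurance £1337 × 30% = £401.10. Patient owes £1732.10 (running OOP £1732.10). Plan pays £2668 − £1732.10 = £935.90.
Claim 2 (£8857): deductible already satisfied, so patient's share is 30% × £8857 = £2657.10. Patient pays £2657.10; OOP now £4389.20. Insurer: £8857 − £2657.10 = £6199.90.
Claim 3 (£4834): deductible already satisfied, so patient's share is 30% × £4834 = £1450.20. Adding that to £4389.20 gives £5839.40, past the £4800 cap; patient pays only £4800 − £4389.20 = £410.80. Plan pays £4834 − £410.80 = £4423.20.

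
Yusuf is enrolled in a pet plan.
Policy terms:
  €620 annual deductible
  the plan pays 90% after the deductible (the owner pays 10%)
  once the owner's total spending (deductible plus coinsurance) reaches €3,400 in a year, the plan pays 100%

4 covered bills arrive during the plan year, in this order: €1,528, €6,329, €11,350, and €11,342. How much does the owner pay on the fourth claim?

Bill 1, €1,528: €620 to deductible, leaving €908; 10% of €908 = €90.80. Owner owes €710.80 (running OOP €710.80).
Bill 2, €6,329: 10% coinsurance on €6,329 = €632.90. Cost to owner: €632.90. OOP to date €1,343.70.
Bill 3, €11,350: deductible met; 10% of €11,350 = €1,135. Cost to owner: €1,135. OOP to date €2,478.70.
Bill 4, €11,342: 10% coinsurance on €11,342 = €1,134.20. That would push OOP to €3,612.90, over the €3,400 cap, so owner pays €3,400 − €2,478.70 = €921.30.

€921.30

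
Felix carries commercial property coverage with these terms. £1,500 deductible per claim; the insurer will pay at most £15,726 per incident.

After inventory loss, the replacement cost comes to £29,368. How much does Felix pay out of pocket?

£13,642

Subtract the deductible: £29,368 − £1,500 = £27,868.
Since £27,868 > £15,726, the payout is capped at £15,726.
Business's share is the uncovered remainder: £29,368 − £15,726 = £13,642.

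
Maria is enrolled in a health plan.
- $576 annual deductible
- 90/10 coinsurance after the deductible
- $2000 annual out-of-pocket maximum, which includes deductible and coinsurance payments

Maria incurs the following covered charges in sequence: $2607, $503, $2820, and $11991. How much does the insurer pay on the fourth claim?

$11102.40

Claim 1 — $2607: $576 finishes the deductible; $2031 goes to coinsurance; patient's 10% is $203.10. Patient owes $779.10 (running OOP $779.10). Plan pays $2607 − $779.10 = $1827.90.
Claim 2 — $503: 10% coinsurance on $503 = $50.30. Cost to patient: $50.30. OOP to date $829.40. Insurer: $503 − $50.30 = $452.70.
Claim 3 — $2820: deductible met; 10% of $2820 = $282. Patient owes $282 (running OOP $1111.40). Plan pays $2820 − $282 = $2538.
Claim 4 — $11991: deductible already satisfied, so patient's share is 10% × $11991 = $1199.10. OOP would hit $2310.50 > $2000, so the cap limits the patient to $2000 − $1111.40 = $888.60. Plan pays $11991 − $888.60 = $11102.40.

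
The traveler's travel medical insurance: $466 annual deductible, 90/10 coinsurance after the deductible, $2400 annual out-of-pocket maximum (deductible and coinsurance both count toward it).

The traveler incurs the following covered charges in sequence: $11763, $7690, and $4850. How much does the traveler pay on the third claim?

Bill 1, $11763: $466 to deductible, leaving $11297; coinsurance $11297 × 10% = $1129.70. Traveler owes $1595.70 (running OOP $1595.70).
Bill 2, $7690: 10% coinsurance on $7690 = $769. Traveler owes $769 (running OOP $2364.70).
Bill 3, $4850: deductible already satisfied, so traveler's share is 10% × $4850 = $485. Adding that to $2364.70 gives $2849.70, past the $2400 cap; traveler pays only $2400 − $2364.70 = $35.30.

$35.30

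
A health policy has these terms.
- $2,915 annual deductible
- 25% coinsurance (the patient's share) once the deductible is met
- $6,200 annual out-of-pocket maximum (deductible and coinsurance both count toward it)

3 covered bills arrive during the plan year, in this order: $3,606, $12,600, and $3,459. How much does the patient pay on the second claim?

$3,112.25

Claim 1 — $3,606: deductible takes $2,915, $691 remains; patient's 25% is $172.75. Patient owes $3,087.75 (running OOP $3,087.75).
Claim 2 — $12,600: 25% coinsurance on $12,600 = $3,150. Adding that to $3,087.75 gives $6,237.75, past the $6,200 cap; patient pays only $6,200 − $3,087.75 = $3,112.25.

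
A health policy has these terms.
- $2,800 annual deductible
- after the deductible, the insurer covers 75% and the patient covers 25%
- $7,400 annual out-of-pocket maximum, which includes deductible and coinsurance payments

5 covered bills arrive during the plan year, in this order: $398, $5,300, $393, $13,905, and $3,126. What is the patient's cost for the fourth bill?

Claim 1 — $398: fully absorbed by the deductible. Cost to patient: $398. OOP to date $398.
Claim 2 — $5,300: deductible takes $2,402, $2,898 remains; coinsurance $2,898 × 25% = $724.50. Cost to patient: $3,126.50. OOP to date $3,524.50.
Claim 3 — $393: deductible met; 25% of $393 = $98.25. Cost to patient: $98.25. OOP to date $3,622.75.
Claim 4 — $13,905: deductible met; 25% of $13,905 = $3,476.25. Patient owes $3,476.25 (running OOP $7,099).

$3,476.25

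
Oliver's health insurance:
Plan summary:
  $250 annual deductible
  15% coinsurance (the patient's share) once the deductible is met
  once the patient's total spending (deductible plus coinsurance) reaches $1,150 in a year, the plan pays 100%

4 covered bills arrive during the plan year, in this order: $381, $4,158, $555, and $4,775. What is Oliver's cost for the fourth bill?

Claim 1 — $381: $250 to deductible, leaving $131; 15% of $131 = $19.65. Cost to patient: $269.65. OOP to date $269.65.
Claim 2 — $4,158: deductible met; 15% of $4,158 = $623.70. Cost to patient: $623.70. OOP to date $893.35.
Claim 3 — $555: 15% coinsurance on $555 = $83.25. Patient owes $83.25 (running OOP $976.60).
Claim 4 — $4,775: deductible already satisfied, so patient's share is 15% × $4,775 = $716.25. Adding that to $976.60 gives $1,692.85, past the $1,150 cap; patient pays only $1,150 − $976.60 = $173.40.

$173.40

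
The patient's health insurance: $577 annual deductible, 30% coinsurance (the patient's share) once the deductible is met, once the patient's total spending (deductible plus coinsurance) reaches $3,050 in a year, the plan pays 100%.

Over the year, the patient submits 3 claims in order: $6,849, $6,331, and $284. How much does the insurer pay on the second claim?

$5,739.60

Bill 1, $6,849: $577 finishes the deductible; $6,272 goes to coinsurance; patient's 30% is $1,881.60. Patient owes $2,458.60 (running OOP $2,458.60). Insurer: $6,849 − $2,458.60 = $4,390.40.
Bill 2, $6,331: deductible met; 30% of $6,331 = $1,899.30. That would push OOP to $4,357.90, over the $3,050 cap, so patient pays $3,050 − $2,458.60 = $591.40. Insurer: $6,331 − $591.40 = $5,739.60.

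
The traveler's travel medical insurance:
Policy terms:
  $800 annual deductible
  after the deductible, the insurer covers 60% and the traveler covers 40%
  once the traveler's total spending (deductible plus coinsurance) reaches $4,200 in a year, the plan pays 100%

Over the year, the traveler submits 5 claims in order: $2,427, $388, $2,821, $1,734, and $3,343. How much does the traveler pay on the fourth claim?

$693.60

#1 ($2,427): deductible takes $800, $1,627 remains; coinsurance $1,627 × 40% = $650.80. Traveler owes $1,450.80 (running OOP $1,450.80).
#2 ($388): deductible already satisfied, so traveler's share is 40% × $388 = $155.20. Traveler owes $155.20 (running OOP $1,606).
#3 ($2,821): 40% coinsurance on $2,821 = $1,128.40. Traveler owes $1,128.40 (running OOP $2,734.40).
#4 ($1,734): deductible met; 40% of $1,734 = $693.60. Traveler pays $693.60; OOP now $3,428.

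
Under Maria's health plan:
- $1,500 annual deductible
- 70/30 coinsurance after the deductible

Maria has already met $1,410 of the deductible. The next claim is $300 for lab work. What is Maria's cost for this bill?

$153

Deductible still to meet: $1,500 − $1,410 = $90.
After the $90 deductible portion, $300 − $90 = $210 is subject to coinsurance.
Patient's 30% share of $210 is $63.
Patient responsibility: $90 + $63 = $153.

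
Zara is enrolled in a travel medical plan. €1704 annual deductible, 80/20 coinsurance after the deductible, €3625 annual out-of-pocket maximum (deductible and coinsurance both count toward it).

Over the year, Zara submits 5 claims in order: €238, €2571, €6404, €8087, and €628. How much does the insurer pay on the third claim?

#1 (€238): entire amount goes to the deductible. Traveler pays €238; OOP now €238. Insurer: €238 − €238 = €0.
#2 (€2571): €1466 finishes the deductible; €1105 goes to coinsurance; traveler's 20% is €221. Cost to traveler: €1687. OOP to date €1925. Plan pays €2571 − €1687 = €884.
#3 (€6404): deductible already satisfied, so traveler's share is 20% × €6404 = €1280.80. Cost to traveler: €1280.80. OOP to date €3205.80. Plan pays €6404 − €1280.80 = €5123.20.

€5123.20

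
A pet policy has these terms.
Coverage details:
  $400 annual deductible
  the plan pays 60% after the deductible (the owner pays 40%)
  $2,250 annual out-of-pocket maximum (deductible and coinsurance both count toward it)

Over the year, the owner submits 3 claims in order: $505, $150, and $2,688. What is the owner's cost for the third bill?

$1,075.20

#1 ($505): deductible takes $400, $105 remains; owner's 40% is $42. Owner owes $442 (running OOP $442).
#2 ($150): deductible already satisfied, so owner's share is 40% × $150 = $60. Cost to owner: $60. OOP to date $502.
#3 ($2,688): deductible already satisfied, so owner's share is 40% × $2,688 = $1,075.20. Owner owes $1,075.20 (running OOP $1,577.20).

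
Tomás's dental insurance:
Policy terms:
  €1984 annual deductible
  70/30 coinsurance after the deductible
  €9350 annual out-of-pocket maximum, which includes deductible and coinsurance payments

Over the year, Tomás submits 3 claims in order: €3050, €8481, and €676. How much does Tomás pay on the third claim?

#1 (€3050): €1984 finishes the deductible; €1066 goes to coinsurance; 30% of €1066 = €319.80. Patient owes €2303.80 (running OOP €2303.80).
#2 (€8481): deductible already satisfied, so patient's share is 30% × €8481 = €2544.30. Cost to patient: €2544.30. OOP to date €4848.10.
#3 (€676): deductible already satisfied, so patient's share is 30% × €676 = €202.80. Patient pays €202.80; OOP now €5050.90.

€202.80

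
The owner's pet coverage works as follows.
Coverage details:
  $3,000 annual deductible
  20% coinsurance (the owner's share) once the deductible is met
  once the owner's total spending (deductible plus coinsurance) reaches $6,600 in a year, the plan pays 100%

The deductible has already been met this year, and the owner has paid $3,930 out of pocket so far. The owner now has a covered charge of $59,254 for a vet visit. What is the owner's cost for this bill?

$2,670

The deductible is already satisfied, so the full bill goes to coinsurance.
Owner's 20% share of $59,254 is $11,850.80.
Year-to-date out-of-pocket would reach $3,930 + $11,850.80 = $15,780.80, above the $6,600 maximum, so the owner pays only $6,600 − $3,930 = $2,670.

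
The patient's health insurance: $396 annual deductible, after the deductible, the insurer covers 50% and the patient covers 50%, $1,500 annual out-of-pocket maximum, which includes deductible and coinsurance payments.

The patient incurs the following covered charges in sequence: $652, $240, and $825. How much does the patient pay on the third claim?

Bill 1, $652: $396 finishes the deductible; $256 goes to coinsurance; coinsurance $256 × 50% = $128. Patient owes $524 (running OOP $524).
Bill 2, $240: deductible met; 50% of $240 = $120. Patient pays $120; OOP now $644.
Bill 3, $825: deductible met; 50% of $825 = $412.50. Cost to patient: $412.50. OOP to date $1,056.50.

$412.50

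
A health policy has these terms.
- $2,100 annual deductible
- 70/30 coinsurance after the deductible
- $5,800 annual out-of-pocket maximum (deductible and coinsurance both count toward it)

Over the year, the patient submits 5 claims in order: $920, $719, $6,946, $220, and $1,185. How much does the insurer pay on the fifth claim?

$829.50

#1 ($920): all of it applies to the deductible. Patient owes $920 (running OOP $920). Insurer: $920 − $920 = $0.
#2 ($719): fully absorbed by the deductible. Patient pays $719; OOP now $1,639. Insurer: $719 − $719 = $0.
#3 ($6,946): $461 finishes the deductible; $6,485 goes to coinsurance; coinsurance $6,485 × 30% = $1,945.50. Patient pays $2,406.50; OOP now $4,045.50. Insurer: $6,946 − $2,406.50 = $4,539.50.
#4 ($220): deductible already satisfied, so patient's share is 30% × $220 = $66. Patient pays $66; OOP now $4,111.50. Plan pays $220 − $66 = $154.
#5 ($1,185): 30% coinsurance on $1,185 = $355.50. Patient pays $355.50; OOP now $4,467. Insurer: $1,185 − $355.50 = $829.50.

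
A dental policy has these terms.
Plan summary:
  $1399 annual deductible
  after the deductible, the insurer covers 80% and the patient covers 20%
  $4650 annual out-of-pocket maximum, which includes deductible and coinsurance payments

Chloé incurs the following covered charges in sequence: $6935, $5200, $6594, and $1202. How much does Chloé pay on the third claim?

Bill 1, $6935: deductible takes $1399, $5536 remains; coinsurance $5536 × 20% = $1107.20. Patient pays $2506.20; OOP now $2506.20.
Bill 2, $5200: 20% coinsurance on $5200 = $1040. Patient owes $1040 (running OOP $3546.20).
Bill 3, $6594: 20% coinsurance on $6594 = $1318.80. Adding that to $3546.20 gives $4865, past the $4650 cap; patient pays only $4650 − $3546.20 = $1103.80.

$1103.80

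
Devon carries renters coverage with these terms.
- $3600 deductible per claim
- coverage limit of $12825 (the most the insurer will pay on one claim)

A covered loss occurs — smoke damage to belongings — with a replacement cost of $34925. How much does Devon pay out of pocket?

$22100

After the deductible, $34925 − $3600 = $31325 remains.
Since $31325 > $12825, the payout is capped at $12825.
Out of pocket: $34925 − $12825 = $22100.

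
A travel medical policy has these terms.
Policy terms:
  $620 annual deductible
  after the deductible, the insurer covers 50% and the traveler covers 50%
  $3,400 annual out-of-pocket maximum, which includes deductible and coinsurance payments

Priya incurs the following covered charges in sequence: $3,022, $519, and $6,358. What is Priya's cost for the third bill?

$1,319.50

Claim 1 — $3,022: $620 to deductible, leaving $2,402; 50% of $2,402 = $1,201. Traveler owes $1,821 (running OOP $1,821).
Claim 2 — $519: 50% coinsurance on $519 = $259.50. Traveler pays $259.50; OOP now $2,080.50.
Claim 3 — $6,358: 50% coinsurance on $6,358 = $3,179. That would push OOP to $5,259.50, over the $3,400 cap, so traveler pays $3,400 − $2,080.50 = $1,319.50.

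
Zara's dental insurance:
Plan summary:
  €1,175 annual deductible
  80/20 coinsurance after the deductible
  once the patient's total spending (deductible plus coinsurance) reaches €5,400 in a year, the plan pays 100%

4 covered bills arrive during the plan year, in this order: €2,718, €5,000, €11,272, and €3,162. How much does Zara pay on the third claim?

#1 (€2,718): €1,175 finishes the deductible; €1,543 goes to coinsurance; coinsurance €1,543 × 20% = €308.60. Patient pays €1,483.60; OOP now €1,483.60.
#2 (€5,000): deductible met; 20% of €5,000 = €1,000. Patient owes €1,000 (running OOP €2,483.60).
#3 (€11,272): 20% coinsurance on €11,272 = €2,254.40. Cost to patient: €2,254.40. OOP to date €4,738.

€2,254.40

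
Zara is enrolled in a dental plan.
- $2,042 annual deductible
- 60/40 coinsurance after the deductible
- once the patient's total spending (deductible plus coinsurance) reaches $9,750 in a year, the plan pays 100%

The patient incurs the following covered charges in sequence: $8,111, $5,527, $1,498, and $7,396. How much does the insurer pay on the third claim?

$898.80

Claim 1 — $8,111: deductible takes $2,042, $6,069 remains; patient's 40% is $2,427.60. Patient owes $4,469.60 (running OOP $4,469.60). Plan pays $8,111 − $4,469.60 = $3,641.40.
Claim 2 — $5,527: 40% coinsurance on $5,527 = $2,210.80. Cost to patient: $2,210.80. OOP to date $6,680.40. Insurer: $5,527 − $2,210.80 = $3,316.20.
Claim 3 — $1,498: 40% coinsurance on $1,498 = $599.20. Cost to patient: $599.20. OOP to date $7,279.60. Insurer: $1,498 − $599.20 = $898.80.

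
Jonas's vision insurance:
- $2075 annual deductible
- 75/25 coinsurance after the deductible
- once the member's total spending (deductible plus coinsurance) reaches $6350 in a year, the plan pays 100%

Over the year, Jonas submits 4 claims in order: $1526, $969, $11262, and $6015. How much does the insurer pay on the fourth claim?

Claim 1 ($1526): all of it applies to the deductible. Member owes $1526 (running OOP $1526). Plan pays $1526 − $1526 = $0.
Claim 2 ($969): $549 finishes the deductible; $420 goes to coinsurance; member's 25% is $105. Member pays $654; OOP now $2180. Insurer: $969 − $654 = $315.
Claim 3 ($11262): deductible already satisfied, so member's share is 25% × $11262 = $2815.50. Member owes $2815.50 (running OOP $4995.50). Insurer: $11262 − $2815.50 = $8446.50.
Claim 4 ($6015): deductible met; 25% of $6015 = $1503.75. Adding that to $4995.50 gives $6499.25, past the $6350 cap; member pays only $6350 − $4995.50 = $1354.50. Plan pays $6015 − $1354.50 = $4660.50.

$4660.50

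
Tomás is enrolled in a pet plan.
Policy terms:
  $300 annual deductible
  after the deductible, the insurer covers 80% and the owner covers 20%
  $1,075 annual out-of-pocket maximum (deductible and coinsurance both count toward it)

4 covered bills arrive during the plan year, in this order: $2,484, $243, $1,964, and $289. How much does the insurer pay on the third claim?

$1,674.40

Bill 1, $2,484: $300 finishes the deductible; $2,184 goes to coinsurance; 20% of $2,184 = $436.80. Owner owes $736.80 (running OOP $736.80). Plan pays $2,484 − $736.80 = $1,747.20.
Bill 2, $243: 20% coinsurance on $243 = $48.60. Owner owes $48.60 (running OOP $785.40). Plan pays $243 − $48.60 = $194.40.
Bill 3, $1,964: deductible already satisfied, so owner's share is 20% × $1,964 = $392.80. Adding that to $785.40 gives $1,178.20, past the $1,075 cap; owner pays only $1,075 − $785.40 = $289.60. Plan pays $1,964 − $289.60 = $1,674.40.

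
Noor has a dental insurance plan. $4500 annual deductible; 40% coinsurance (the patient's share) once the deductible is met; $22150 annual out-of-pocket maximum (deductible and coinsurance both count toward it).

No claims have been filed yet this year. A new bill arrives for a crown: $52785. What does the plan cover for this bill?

$30635

Deductible not yet touched, so the first $4500 of the bill goes to the deductible.
After the $4500 deductible portion, $52785 − $4500 = $48285 is subject to coinsurance.
40% of $48285 = $19314 falls to the patient.
Patient responsibility before any cap: $4500 + $19314 = $23814.
That would bring total out-of-pocket to $23814, past the $22150 cap. The patient is capped at $22150 − $0 = $22150 on this claim.
The plan picks up $52785 − $22150 = $30635.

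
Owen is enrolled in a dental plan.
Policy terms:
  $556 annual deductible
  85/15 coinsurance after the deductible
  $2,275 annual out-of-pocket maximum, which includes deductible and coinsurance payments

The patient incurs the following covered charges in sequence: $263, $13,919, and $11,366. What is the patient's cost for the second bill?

Bill 1, $263: all of it applies to the deductible. Cost to patient: $263. OOP to date $263.
Bill 2, $13,919: $293 to deductible, leaving $13,626; coinsurance $13,626 × 15% = $2,043.90. Deductible plus coinsurance: $293 + $2,043.90 = $2,336.90. That would push OOP to $2,599.90, over the $2,275 cap, so patient pays $2,275 − $263 = $2,012.

$2,012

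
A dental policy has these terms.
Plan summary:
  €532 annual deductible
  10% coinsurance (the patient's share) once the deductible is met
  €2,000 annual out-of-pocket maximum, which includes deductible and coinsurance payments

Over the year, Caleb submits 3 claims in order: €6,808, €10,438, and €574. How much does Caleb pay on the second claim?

€840.40

#1 (€6,808): deductible takes €532, €6,276 remains; patient's 10% is €627.60. Cost to patient: €1,159.60. OOP to date €1,159.60.
#2 (€10,438): deductible already satisfied, so patient's share is 10% × €10,438 = €1,043.80. OOP would hit €2,203.40 > €2,000, so the cap limits the patient to €2,000 − €1,159.60 = €840.40.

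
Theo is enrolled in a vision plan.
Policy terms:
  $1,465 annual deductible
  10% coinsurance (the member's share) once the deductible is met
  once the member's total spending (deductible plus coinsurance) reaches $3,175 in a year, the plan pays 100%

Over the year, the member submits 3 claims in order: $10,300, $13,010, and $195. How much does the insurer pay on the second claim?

Claim 1 — $10,300: $1,465 finishes the deductible; $8,835 goes to coinsurance; member's 10% is $883.50. Cost to member: $2,348.50. OOP to date $2,348.50. Insurer: $10,300 − $2,348.50 = $7,951.50.
Claim 2 — $13,010: deductible met; 10% of $13,010 = $1,301. Adding that to $2,348.50 gives $3,649.50, past the $3,175 cap; member pays only $3,175 − $2,348.50 = $826.50. Insurer: $13,010 − $826.50 = $12,183.50.

$12,183.50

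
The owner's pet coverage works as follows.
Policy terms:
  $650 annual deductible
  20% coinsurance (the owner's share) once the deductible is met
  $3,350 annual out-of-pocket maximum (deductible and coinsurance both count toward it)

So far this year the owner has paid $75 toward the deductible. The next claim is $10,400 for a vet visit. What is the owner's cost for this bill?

Deductible still to meet: $650 − $75 = $575.
After the $575 deductible portion, $10,400 − $575 = $9,825 is subject to coinsurance.
20% of $9,825 = $1,965 falls to the owner.
Owner responsibility before any cap: $575 + $1,965 = $2,540.
Year-to-date out-of-pocket becomes $75 + $2,540 = $2,615, still under the $3,350 maximum, so no cap applies.

$2,540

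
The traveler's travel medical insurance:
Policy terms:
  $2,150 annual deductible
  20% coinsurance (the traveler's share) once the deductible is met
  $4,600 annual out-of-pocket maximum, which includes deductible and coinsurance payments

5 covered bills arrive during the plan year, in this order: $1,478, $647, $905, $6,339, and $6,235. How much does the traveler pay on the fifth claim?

Claim 1 ($1,478): fully absorbed by the deductible. Traveler pays $1,478; OOP now $1,478.
Claim 2 ($647): all of it applies to the deductible. Traveler pays $647; OOP now $2,125.
Claim 3 ($905): deductible takes $25, $880 remains; traveler's 20% is $176. Traveler owes $201 (running OOP $2,326).
Claim 4 ($6,339): 20% coinsurance on $6,339 = $1,267.80. Traveler pays $1,267.80; OOP now $3,593.80.
Claim 5 ($6,235): deductible met; 20% of $6,235 = $1,247. OOP would hit $4,840.80 > $4,600, so the cap limits the traveler to $4,600 − $3,593.80 = $1,006.20.

$1,006.20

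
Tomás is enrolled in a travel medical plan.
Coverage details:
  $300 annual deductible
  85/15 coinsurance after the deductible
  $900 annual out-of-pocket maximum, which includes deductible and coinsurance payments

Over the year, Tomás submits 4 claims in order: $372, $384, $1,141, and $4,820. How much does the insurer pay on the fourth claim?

#1 ($372): deductible takes $300, $72 remains; traveler's 15% is $10.80. Traveler pays $310.80; OOP now $310.80. Insurer: $372 − $310.80 = $61.20.
#2 ($384): 15% coinsurance on $384 = $57.60. Traveler pays $57.60; OOP now $368.40. Plan pays $384 − $57.60 = $326.40.
#3 ($1,141): deductible already satisfied, so traveler's share is 15% × $1,141 = $171.15. Traveler owes $171.15 (running OOP $539.55). Plan pays $1,141 − $171.15 = $969.85.
#4 ($4,820): 15% coinsurance on $4,820 = $723. OOP would hit $1,262.55 > $900, so the cap limits the traveler to $900 − $539.55 = $360.45. Insurer: $4,820 − $360.45 = $4,459.55.

$4,459.55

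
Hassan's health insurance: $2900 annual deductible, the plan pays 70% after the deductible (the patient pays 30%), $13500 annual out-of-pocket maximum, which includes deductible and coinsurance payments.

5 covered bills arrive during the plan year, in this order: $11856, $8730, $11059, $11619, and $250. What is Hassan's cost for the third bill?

Claim 1 ($11856): $2900 finishes the deductible; $8956 goes to coinsurance; 30% of $8956 = $2686.80. Patient owes $5586.80 (running OOP $5586.80).
Claim 2 ($8730): deductible already satisfied, so patient's share is 30% × $8730 = $2619. Patient owes $2619 (running OOP $8205.80).
Claim 3 ($11059): 30% coinsurance on $11059 = $3317.70. Patient pays $3317.70; OOP now $11523.50.

$3317.70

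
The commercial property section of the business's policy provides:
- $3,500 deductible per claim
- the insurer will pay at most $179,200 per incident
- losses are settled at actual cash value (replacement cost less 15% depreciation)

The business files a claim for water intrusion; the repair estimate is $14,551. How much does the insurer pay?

Depreciate 15%: the covered value is $14,551 × 0.85 = $12,368.35.
Subtract the deductible: $12,368.35 − $3,500 = $8,868.35.
$8,868.35 ≤ $179,200, so the limit doesn't bind; insurer pays $8,868.35.

$8,868.35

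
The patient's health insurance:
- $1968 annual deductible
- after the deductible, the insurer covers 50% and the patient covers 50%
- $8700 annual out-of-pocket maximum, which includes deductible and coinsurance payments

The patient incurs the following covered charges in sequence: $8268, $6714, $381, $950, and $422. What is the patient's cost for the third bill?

$190.50

Bill 1, $8268: $1968 finishes the deductible; $6300 goes to coinsurance; patient's 50% is $3150. Patient pays $5118; OOP now $5118.
Bill 2, $6714: deductible already satisfied, so patient's share is 50% × $6714 = $3357. Patient owes $3357 (running OOP $8475).
Bill 3, $381: 50% coinsurance on $381 = $190.50. Cost to patient: $190.50. OOP to date $8665.50.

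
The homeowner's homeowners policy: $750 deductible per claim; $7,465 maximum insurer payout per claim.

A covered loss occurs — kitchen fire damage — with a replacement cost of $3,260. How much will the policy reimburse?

Subtract the deductible: $3,260 − $750 = $2,510.
$2,510 is within the $7,465 limit, so the insurer pays $2,510.

$2,510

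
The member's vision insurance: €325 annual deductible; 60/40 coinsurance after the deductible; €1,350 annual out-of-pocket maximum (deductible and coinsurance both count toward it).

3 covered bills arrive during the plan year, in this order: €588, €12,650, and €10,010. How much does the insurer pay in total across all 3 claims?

#1 (€588): €325 to deductible, leaving €263; 40% of €263 = €105.20. Cost to member: €430.20. OOP to date €430.20. Insurer: €588 − €430.20 = €157.80.
#2 (€12,650): deductible already satisfied, so member's share is 40% × €12,650 = €5,060. That would push OOP to €5,490.20, over the €1,350 cap, so member pays €1,350 − €430.20 = €919.80. Plan pays €12,650 − €919.80 = €11,730.20.
#3 (€10,010): deductible already satisfied, so member's share is 40% × €10,010 = €4,004. OOP would hit €5,354 > €1,350, so the cap limits the member to €1,350 − €1,350 = €0. Insurer: €10,010 − €0 = €10,010.
Insurer total = bills − member's total = €23,248 − €1,350 = €21,898.

€21,898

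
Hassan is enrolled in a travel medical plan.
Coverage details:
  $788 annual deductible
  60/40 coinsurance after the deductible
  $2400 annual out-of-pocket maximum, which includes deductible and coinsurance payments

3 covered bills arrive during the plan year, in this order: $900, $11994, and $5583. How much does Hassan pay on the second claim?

Bill 1, $900: $788 finishes the deductible; $112 goes to coinsurance; 40% of $112 = $44.80. Cost to traveler: $832.80. OOP to date $832.80.
Bill 2, $11994: deductible met; 40% of $11994 = $4797.60. OOP would hit $5630.40 > $2400, so the cap limits the traveler to $2400 − $832.80 = $1567.20.

$1567.20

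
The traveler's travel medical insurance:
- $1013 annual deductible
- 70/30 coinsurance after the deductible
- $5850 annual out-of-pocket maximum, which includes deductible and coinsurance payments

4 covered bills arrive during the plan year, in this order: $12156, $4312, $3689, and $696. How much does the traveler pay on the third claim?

$200.50

Claim 1 — $12156: $1013 to deductible, leaving $11143; traveler's 30% is $3342.90. Cost to traveler: $4355.90. OOP to date $4355.90.
Claim 2 — $4312: 30% coinsurance on $4312 = $1293.60. Traveler owes $1293.60 (running OOP $5649.50).
Claim 3 — $3689: deductible met; 30% of $3689 = $1106.70. That would push OOP to $6756.20, over the $5850 cap, so traveler pays $5850 − $5649.50 = $200.50.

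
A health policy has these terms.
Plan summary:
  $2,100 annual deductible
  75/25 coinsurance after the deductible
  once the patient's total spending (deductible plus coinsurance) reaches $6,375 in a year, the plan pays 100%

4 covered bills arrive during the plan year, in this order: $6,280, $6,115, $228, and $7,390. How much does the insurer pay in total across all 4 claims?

$13,638

#1 ($6,280): $2,100 finishes the deductible; $4,180 goes to coinsurance; patient's 25% is $1,045. Patient pays $3,145; OOP now $3,145. Plan pays $6,280 − $3,145 = $3,135.
#2 ($6,115): deductible met; 25% of $6,115 = $1,528.75. Cost to patient: $1,528.75. OOP to date $4,673.75. Insurer: $6,115 − $1,528.75 = $4,586.25.
#3 ($228): deductible met; 25% of $228 = $57. Cost to patient: $57. OOP to date $4,730.75. Plan pays $228 − $57 = $171.
#4 ($7,390): 25% coinsurance on $7,390 = $1,847.50. That would push OOP to $6,578.25, over the $6,375 cap, so patient pays $6,375 − $4,730.75 = $1,644.25. Plan pays $7,390 − $1,644.25 = $5,745.75.
Insurer total: $3,135 + $4,586.25 + $171 + $5,745.75 = $13,638.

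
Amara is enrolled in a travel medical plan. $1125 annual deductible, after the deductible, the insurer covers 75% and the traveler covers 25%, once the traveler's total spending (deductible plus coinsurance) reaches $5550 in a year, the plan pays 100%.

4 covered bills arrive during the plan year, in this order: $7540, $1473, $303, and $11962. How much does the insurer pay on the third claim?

Claim 1 ($7540): $1125 finishes the deductible; $6415 goes to coinsurance; 25% of $6415 = $1603.75. Traveler owes $2728.75 (running OOP $2728.75). Insurer: $7540 − $2728.75 = $4811.25.
Claim 2 ($1473): deductible already satisfied, so traveler's share is 25% × $1473 = $368.25. Cost to traveler: $368.25. OOP to date $3097. Insurer: $1473 − $368.25 = $1104.75.
Claim 3 ($303): deductible already satisfied, so traveler's share is 25% × $303 = $75.75. Traveler owes $75.75 (running OOP $3172.75). Insurer: $303 − $75.75 = $227.25.

$227.25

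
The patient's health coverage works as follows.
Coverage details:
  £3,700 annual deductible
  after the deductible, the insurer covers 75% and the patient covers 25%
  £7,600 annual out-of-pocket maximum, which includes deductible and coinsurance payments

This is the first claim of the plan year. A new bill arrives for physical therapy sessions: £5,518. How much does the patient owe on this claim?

The full £3,700 deductible is still open; £3,700 of this bill applies to it.
After the £3,700 deductible portion, £5,518 − £3,700 = £1,818 is subject to coinsurance.
25% of £1,818 = £454.50 falls to the patient.
So the patient owes £3,700 + £454.50 = £4,154.50 before any cap.
Cumulative spending £0 + £4,154.50 = £4,154.50 stays under the £7,600 maximum.

£4,154.50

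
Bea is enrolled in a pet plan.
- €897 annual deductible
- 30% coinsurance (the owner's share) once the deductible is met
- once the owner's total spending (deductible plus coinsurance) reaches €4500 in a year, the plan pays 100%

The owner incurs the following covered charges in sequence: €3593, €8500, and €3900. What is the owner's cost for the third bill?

€244.20

Claim 1 (€3593): €897 finishes the deductible; €2696 goes to coinsurance; coinsurance €2696 × 30% = €808.80. Cost to owner: €1705.80. OOP to date €1705.80.
Claim 2 (€8500): 30% coinsurance on €8500 = €2550. Owner pays €2550; OOP now €4255.80.
Claim 3 (€3900): deductible met; 30% of €3900 = €1170. That would push OOP to €5425.80, over the €4500 cap, so owner pays €4500 − €4255.80 = €244.20.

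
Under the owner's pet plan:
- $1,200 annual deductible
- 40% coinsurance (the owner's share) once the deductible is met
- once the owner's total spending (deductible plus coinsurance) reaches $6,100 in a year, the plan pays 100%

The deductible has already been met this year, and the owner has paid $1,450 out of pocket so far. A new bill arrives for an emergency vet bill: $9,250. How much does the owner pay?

$3,700

With the deductible met, the entire $9,250 is subject to coinsurance.
Coinsurance: $9,250 × 40% = $3,700.
Year-to-date out-of-pocket becomes $1,450 + $3,700 = $5,150, still under the $6,100 maximum, so no cap applies.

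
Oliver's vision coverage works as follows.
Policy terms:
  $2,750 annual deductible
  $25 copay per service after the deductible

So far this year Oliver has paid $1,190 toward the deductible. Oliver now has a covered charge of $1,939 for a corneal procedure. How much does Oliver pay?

$1,585

$1,190 of the $2,750 deductible is already met, leaving $1,560.
The remaining $379 (= $1,939 − $1,560) moves to the copay.
Copay on this service: $25.
That puts the member's cost at $1,560 + $25 = $1,585.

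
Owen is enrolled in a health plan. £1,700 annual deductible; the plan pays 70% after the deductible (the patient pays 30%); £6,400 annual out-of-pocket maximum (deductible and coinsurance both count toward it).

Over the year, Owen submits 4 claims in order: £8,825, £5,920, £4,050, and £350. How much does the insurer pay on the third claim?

£3,263.50

Bill 1, £8,825: £1,700 finishes the deductible; £7,125 goes to coinsurance; 30% of £7,125 = £2,137.50. Patient owes £3,837.50 (running OOP £3,837.50). Plan pays £8,825 − £3,837.50 = £4,987.50.
Bill 2, £5,920: deductible met; 30% of £5,920 = £1,776. Patient owes £1,776 (running OOP £5,613.50). Plan pays £5,920 − £1,776 = £4,144.
Bill 3, £4,050: deductible met; 30% of £4,050 = £1,215. Adding that to £5,613.50 gives £6,828.50, past the £6,400 cap; patient pays only £6,400 − £5,613.50 = £786.50. Insurer: £4,050 − £786.50 = £3,263.50.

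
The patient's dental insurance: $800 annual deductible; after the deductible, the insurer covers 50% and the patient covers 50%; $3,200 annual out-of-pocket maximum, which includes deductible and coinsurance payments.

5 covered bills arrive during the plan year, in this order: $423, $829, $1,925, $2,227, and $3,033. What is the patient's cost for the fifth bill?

Claim 1 — $423: fully absorbed by the deductible. Patient pays $423; OOP now $423.
Claim 2 — $829: $377 finishes the deductible; $452 goes to coinsurance; coinsurance $452 × 50% = $226. Cost to patient: $603. OOP to date $1,026.
Claim 3 — $1,925: deductible already satisfied, so patient's share is 50% × $1,925 = $962.50. Cost to patient: $962.50. OOP to date $1,988.50.
Claim 4 — $2,227: deductible already satisfied, so patient's share is 50% × $2,227 = $1,113.50. Patient pays $1,113.50; OOP now $3,102.
Claim 5 — $3,033: deductible already satisfied, so patient's share is 50% × $3,033 = $1,516.50. That would push OOP to $4,618.50, over the $3,200 cap, so patient pays $3,200 − $3,102 = $98.

$98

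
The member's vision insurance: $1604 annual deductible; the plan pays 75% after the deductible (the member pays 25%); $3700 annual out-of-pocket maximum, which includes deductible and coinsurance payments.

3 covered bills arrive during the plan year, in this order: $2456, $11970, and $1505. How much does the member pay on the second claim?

$1883

Bill 1, $2456: deductible takes $1604, $852 remains; coinsurance $852 × 25% = $213. Member pays $1817; OOP now $1817.
Bill 2, $11970: 25% coinsurance on $11970 = $2992.50. Adding that to $1817 gives $4809.50, past the $3700 cap; member pays only $3700 − $1817 = $1883.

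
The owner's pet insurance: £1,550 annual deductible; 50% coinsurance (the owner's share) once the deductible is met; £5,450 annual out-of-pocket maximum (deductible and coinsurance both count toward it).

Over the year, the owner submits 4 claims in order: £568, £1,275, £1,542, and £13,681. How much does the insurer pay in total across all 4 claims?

£11,616

Bill 1, £568: all of it applies to the deductible. Owner owes £568 (running OOP £568). Plan pays £568 − £568 = £0.
Bill 2, £1,275: deductible takes £982, £293 remains; coinsurance £293 × 50% = £146.50. Owner pays £1,128.50; OOP now £1,696.50. Insurer: £1,275 − £1,128.50 = £146.50.
Bill 3, £1,542: deductible met; 50% of £1,542 = £771. Owner owes £771 (running OOP £2,467.50). Insurer: £1,542 − £771 = £771.
Bill 4, £13,681: deductible already satisfied, so owner's share is 50% × £13,681 = £6,840.50. That would push OOP to £9,308, over the £5,450 cap, so owner pays £5,450 − £2,467.50 = £2,982.50. Plan pays £13,681 − £2,982.50 = £10,698.50.
Insurer total: £0 + £146.50 + £771 + £10,698.50 = £11,616.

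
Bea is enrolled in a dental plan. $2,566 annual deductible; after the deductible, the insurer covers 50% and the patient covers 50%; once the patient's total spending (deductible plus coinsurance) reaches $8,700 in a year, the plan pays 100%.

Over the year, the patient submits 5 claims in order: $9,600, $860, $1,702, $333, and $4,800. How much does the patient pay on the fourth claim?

$166.50

Claim 1 ($9,600): deductible takes $2,566, $7,034 remains; patient's 50% is $3,517. Cost to patient: $6,083. OOP to date $6,083.
Claim 2 ($860): deductible met; 50% of $860 = $430. Patient pays $430; OOP now $6,513.
Claim 3 ($1,702): deductible met; 50% of $1,702 = $851. Cost to patient: $851. OOP to date $7,364.
Claim 4 ($333): 50% coinsurance on $333 = $166.50. Patient pays $166.50; OOP now $7,530.50.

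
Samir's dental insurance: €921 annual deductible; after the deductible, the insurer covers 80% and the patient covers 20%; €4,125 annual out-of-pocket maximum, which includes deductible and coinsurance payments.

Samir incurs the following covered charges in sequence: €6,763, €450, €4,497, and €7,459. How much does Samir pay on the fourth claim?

€1,046.20

Claim 1 — €6,763: €921 finishes the deductible; €5,842 goes to coinsurance; 20% of €5,842 = €1,168.40. Patient owes €2,089.40 (running OOP €2,089.40).
Claim 2 — €450: 20% coinsurance on €450 = €90. Patient owes €90 (running OOP €2,179.40).
Claim 3 — €4,497: deductible met; 20% of €4,497 = €899.40. Patient owes €899.40 (running OOP €3,078.80).
Claim 4 — €7,459: deductible met; 20% of €7,459 = €1,491.80. That would push OOP to €4,570.60, over the €4,125 cap, so patient pays €4,125 − €3,078.80 = €1,046.20.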